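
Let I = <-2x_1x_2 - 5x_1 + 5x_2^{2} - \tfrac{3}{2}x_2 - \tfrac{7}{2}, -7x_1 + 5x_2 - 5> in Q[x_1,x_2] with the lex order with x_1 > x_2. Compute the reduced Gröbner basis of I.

G = {x_1 - \tfrac{5}{7}x_2 + \tfrac{5}{7}, x_2^{2} - \tfrac{51}{50}x_2 + \tfrac{1}{50}}

f_1 = -2x_1x_2 - 5x_1 + 5x_2^{2} - \tfrac{3}{2}x_2 - \tfrac{7}{2}, LT = x_1x_2.
f_2 = -7x_1 + 5x_2 - 5, LT = x_1.

S(f_1,f_2): lcm = x_1x_2. S = \tfrac{5}{2}x_1 - \tfrac{25}{14}x_2^{2} + \tfrac{1}{28}x_2 + \tfrac{7}{4}.
  leading term x_1: subtract (-\tfrac{5}{14})·f_2 from \tfrac{5}{2}x_1 - \tfrac{25}{14}x_2^{2} + \tfrac{1}{28}x_2 + \tfrac{7}{4} → -\tfrac{25}{14}x_2^{2} + \tfrac{51}{28}x_2 - \tfrac{1}{28}
  leading term x_2^{2}: no divisor's leading term divides it; move -\tfrac{25}{14}x_2^{2} to the remainder.
  leading term x_2: no divisor's leading term divides it; move \tfrac{51}{28}x_2 to the remainder.
  leading term 1: no divisor's leading term divides it; move -\tfrac{1}{28} to the remainder.
  remainder -\tfrac{25}{14}x_2^{2} + \tfrac{51}{28}x_2 - \tfrac{1}{28} ≠ 0; add g_3 = -\tfrac{25}{14}x_2^{2} + \tfrac{51}{28}x_2 - \tfrac{1}{28} to the basis.

S(f_1,g_3): lcm = x_1x_2^{2}. S = \tfrac{88}{25}x_1x_2 - \tfrac{1}{50}x_1 - \tfrac{5}{2}x_2^{3} + \tfrac{3}{4}x_2^{2} + \tfrac{7}{4}x_2.
  leading term x_1x_2: subtract (-\tfrac{44}{25})·f_1 from \tfrac{88}{25}x_1x_2 - \tfrac{1}{50}x_1 - \tfrac{5}{2}x_2^{3} + \tfrac{3}{4}x_2^{2} + \tfrac{7}{4}x_2 → -\tfrac{441}{50}x_1 - \tfrac{5}{2}x_2^{3} + \tfrac{191}{20}x_2^{2} - \tfrac{89}{100}x_2 - \tfrac{154}{25}
  leading term x_1: subtract (\tfrac{63}{50})·f_2 from -\tfrac{441}{50}x_1 - \tfrac{5}{2}x_2^{3} + \tfrac{191}{20}x_2^{2} - \tfrac{89}{100}x_2 - \tfrac{154}{25} → -\tfrac{5}{2}x_2^{3} + \tfrac{191}{20}x_2^{2} - \tfrac{719}{100}x_2 + \tfrac{7}{50}
  leading term x_2^{3}: subtract (\tfrac{7}{5}x_2)·g_3 from -\tfrac{5}{2}x_2^{3} + \tfrac{191}{20}x_2^{2} - \tfrac{719}{100}x_2 + \tfrac{7}{50} → 7x_2^{2} - \tfrac{357}{50}x_2 + \tfrac{7}{50}
  leading term x_2^{2}: subtract (-\tfrac{98}{25})·g_3 from 7x_2^{2} - \tfrac{357}{50}x_2 + \tfrac{7}{50} → 0
  remainder 0.

S(f_2,g_3): leading monomials are coprime, so the S-polynomial reduces to 0 (Buchberger's first criterion).
Every S-polynomial of the final basis reduces to 0, so we have a Gröbner basis.
Inter-reduce: drop elements whose leading term is divisible by another's, tail-reduce, and make monic.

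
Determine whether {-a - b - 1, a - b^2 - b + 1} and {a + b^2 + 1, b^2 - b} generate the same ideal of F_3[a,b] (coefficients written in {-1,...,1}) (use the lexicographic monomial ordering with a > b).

Yes, the ideals are equal.

Equality of ideals is decidable: compute both reduced Gröbner bases (unique for the ordering) and check whether they agree.
Buchberger on the first generating set:
f_1 = -a - b - 1, LT = a.
f_2 = a - b^2 - b + 1, LT = a.

S(f_1,f_2): lcm = a. S = b^2 - b.
  leading term b^2: no divisor's leading term divides it; move b^2 to the remainder.
  leading term b: no divisor's leading term divides it; move -b to the remainder.
  remainder b^2 - b ≠ 0; add g_3 = b^2 - b to the basis.

The other S-polynomials (S(f_1,g_3), S(f_2,g_3)) all reduce to 0 modulo the current basis, so we have a Gröbner basis.
Inter-reduce: drop elements whose leading term is divisible by another's, tail-reduce, and make monic.
Reduced Gröbner basis: {a + b + 1, b^2 - b}.

Buchberger on the second generating set:
h_1 = a + b^2 + 1, LT = a.
h_2 = b^2 - b, LT = b^2.

The S-polynomials (S(h_1,h_2)) all reduce to 0 modulo the current basis, so we have a Gröbner basis.
Inter-reduce: drop elements whose leading term is divisible by another's, tail-reduce, and make monic.
Reduced Gröbner basis: {a + b + 1, b^2 - b}.

The two bases agree; hence the ideals are identical.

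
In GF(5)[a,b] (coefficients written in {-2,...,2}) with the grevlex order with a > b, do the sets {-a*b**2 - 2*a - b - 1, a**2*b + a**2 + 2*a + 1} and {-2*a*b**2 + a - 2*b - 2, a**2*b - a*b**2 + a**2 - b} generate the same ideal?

Two ideals are equal iff their reduced Gröbner bases coincide (the reduced basis is unique for a fixed ordering).
Buchberger on the first generating set:
f_1 = -a*b**2 - 2*a - b - 1, LT = a*b**2.
f_2 = a**2*b + a**2 + 2*a + 1, LT = a**2*b.

S(f_1,f_2): lcm = a**2*b**2. S = -a**2*b + 2*a**2 - a*b + a - b.
  reduce S modulo (f_1, f_2):
  remainder -2*a**2 - a*b - 2*a - b + 1 ≠ 0; add g_3 = -2*a**2 - a*b - 2*a - b + 1 to the basis.

S(f_1,g_3): lcm = a**2*b**2. S = 2*a*b**3 - a*b**2 + 2*b**3 + 2*a**2 + a*b - 2*b**2 + a.
  reduce S modulo (f_1, f_2, g_3):
  remainder 2*b**3 + a*b + b**2 + a - 2*b + 2 ≠ 0; add g_4 = 2*b**3 + a*b + b**2 + a - 2*b + 2 to the basis.

S(f_2,g_3): lcm = a**2*b. S = 2*a*b**2 + a**2 - a*b + 2*b**2 + 2*a - 2*b + 1.
  reduce S modulo (f_1, f_2, g_3, g_4):
  remainder a*b + 2*b**2 + 2*a - 2*b + 2 ≠ 0; add g_5 = a*b + 2*b**2 + 2*a - 2*b + 2 to the basis.

The other S-polynomials (S(f_1,g_4), S(f_2,g_4), S(g_3,g_4), S(f_1,g_5), S(f_2,g_5), S(g_3,g_5), S(g_4,g_5)) all reduce to 0 modulo the current basis, so we have a Gröbner basis.
Inter-reduce: drop elements whose leading term is divisible by another's, tail-reduce, and make monic.
Reduced Gröbner basis: {b**3 + 2*b**2 + 2*a, a**2 - b**2 - b + 1, a*b + 2*b**2 + 2*a - 2*b + 2}.

Buchberger on the second generating set:
h_1 = -2*a*b**2 + a - 2*b - 2, LT = a*b**2.
h_2 = a**2*b - a*b**2 + a**2 - b, LT = a**2*b.

S(h_1,h_2): lcm = a**2*b**2. S = a*b**3 - a**2*b + 2*a**2 + a*b + b**2 + a.
  reduce S modulo (h_1, h_2):
  remainder -2*a**2 - a*b - 2*a - b + 1 ≠ 0; add k_3 = -2*a**2 - a*b - 2*a - b + 1 to the basis.

S(h_1,k_3): lcm = a**2*b**2. S = 2*a*b**3 - a*b**2 + 2*b**3 + 2*a**2 + a*b - 2*b**2 + a.
  reduce S modulo (h_1, h_2, k_3):
  remainder 2*b**3 + a*b + b**2 + a - 2*b + 2 ≠ 0; add k_4 = 2*b**3 + a*b + b**2 + a - 2*b + 2 to the basis.

S(h_2,k_3): lcm = a**2*b. S = a*b**2 + a**2 - a*b + 2*b**2 + 2*b.
  reduce S modulo (h_1, h_2, k_3, k_4):
  remainder a*b + 2*b**2 + 2*a - 2*b + 2 ≠ 0; add k_5 = a*b + 2*b**2 + 2*a - 2*b + 2 to the basis.

The other S-polynomials (S(h_1,k_4), S(h_2,k_4), S(k_3,k_4), S(h_1,k_5), S(h_2,k_5), S(k_3,k_5), S(k_4,k_5)) all reduce to 0 modulo the current basis, so we have a Gröbner basis.
Inter-reduce: drop elements whose leading term is divisible by another's, tail-reduce, and make monic.
Reduced Gröbner basis: {b**3 + 2*b**2 + 2*a, a**2 - b**2 - b + 1, a*b + 2*b**2 + 2*a - 2*b + 2}.

These coincide, so the ideals are equal.

Yes, the ideals are equal.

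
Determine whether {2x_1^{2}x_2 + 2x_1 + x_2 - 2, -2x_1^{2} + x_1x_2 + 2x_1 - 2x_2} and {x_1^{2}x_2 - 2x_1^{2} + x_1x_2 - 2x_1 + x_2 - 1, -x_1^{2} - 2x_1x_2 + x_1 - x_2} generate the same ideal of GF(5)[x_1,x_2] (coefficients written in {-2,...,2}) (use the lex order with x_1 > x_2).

Two ideals are equal iff their reduced Gröbner bases coincide (the reduced basis is unique for a fixed ordering).
Buchberger on the first generating set:
f_1 = 2x_1^{2}x_2 + 2x_1 + x_2 - 2, LT = x_1^{2}x_2.
f_2 = -2x_1^{2} + x_1x_2 + 2x_1 - 2x_2, LT = x_1^{2}.

S(f_1,f_2): lcm = x_1^{2}x_2. S = -2x_1x_2^{2} + x_1x_2 + x_1 - x_2^{2} - 2x_2 - 1.
  leading term x_1x_2^{2}: no divisor's leading term divides it; move -2x_1x_2^{2} to the remainder.
  leading term x_1x_2: no divisor's leading term divides it; move x_1x_2 to the remainder.
  leading term x_1: no divisor's leading term divides it; move x_1 to the remainder.
  leading term x_2^{2}: no divisor's leading term divides it; move -x_2^{2} to the remainder.
  leading term x_2: no divisor's leading term divides it; move -2x_2 to the remainder.
  leading term 1: no divisor's leading term divides it; move -1 to the remainder.
  remainder -2x_1x_2^{2} + x_1x_2 + x_1 - x_2^{2} - 2x_2 - 1 ≠ 0; add g_3 = -2x_1x_2^{2} + x_1x_2 + x_1 - x_2^{2} - 2x_2 - 1 to the basis.

S(f_1,g_3): lcm = x_1^{2}x_2^{2}. S = -2x_1^{2}x_2 - 2x_1^{2} + 2x_1x_2^{2} + 2x_1 - 2x_2^{2} - x_2.
  leading term x_1^{2}x_2: subtract (-1)·f_1 from -2x_1^{2}x_2 - 2x_1^{2} + 2x_1x_2^{2} + 2x_1 - 2x_2^{2} - x_2 → -2x_1^{2} + 2x_1x_2^{2} - x_1 - 2x_2^{2} - 2
  leading term x_1^{2}: subtract (1)·f_2 from -2x_1^{2} + 2x_1x_2^{2} - x_1 - 2x_2^{2} - 2 → 2x_1x_2^{2} - x_1x_2 + 2x_1 - 2x_2^{2} + 2x_2 - 2
  leading term x_1x_2^{2}: subtract (-1)·g_3 from 2x_1x_2^{2} - x_1x_2 + 2x_1 - 2x_2^{2} + 2x_2 - 2 → -2x_1 + 2x_2^{2} + 2
  leading term x_1: no divisor's leading term divides it; move -2x_1 to the remainder.
  leading term x_2^{2}: no divisor's leading term divides it; move 2x_2^{2} to the remainder.
  leading term 1: no divisor's leading term divides it; move 2 to the remainder.
  remainder -2x_1 + 2x_2^{2} + 2 ≠ 0; add g_4 = -2x_1 + 2x_2^{2} + 2 to the basis.

S(g_3,g_4): lcm = x_1x_2^{2}. S = 2x_1x_2 + 2x_1 + x_2^{4} - x_2^{2} + x_2 - 2.
  leading term x_1x_2: subtract (-x_2)·g_4 from 2x_1x_2 + 2x_1 + x_2^{4} - x_2^{2} + x_2 - 2 → 2x_1 + x_2^{4} + 2x_2^{3} - x_2^{2} - 2x_2 - 2
  leading term x_1: subtract (-1)·g_4 from 2x_1 + x_2^{4} + 2x_2^{3} - x_2^{2} - 2x_2 - 2 → x_2^{4} + 2x_2^{3} + x_2^{2} - 2x_2
  leading term x_2^{4}: no divisor's leading term divides it; move x_2^{4} to the remainder.
  leading term x_2^{3}: no divisor's leading term divides it; move 2x_2^{3} to the remainder.
  leading term x_2^{2}: no divisor's leading term divides it; move x_2^{2} to the remainder.
  leading term x_2: no divisor's leading term divides it; move -2x_2 to the remainder.
  remainder x_2^{4} + 2x_2^{3} + x_2^{2} - 2x_2 ≠ 0; add g_5 = x_2^{4} + 2x_2^{3} + x_2^{2} - 2x_2 to the basis.

The other S-polynomials (S(f_2,g_3), S(f_1,g_4), S(f_2,g_4), S(f_1,g_5), S(f_2,g_5), S(g_3,g_5), S(g_4,g_5)) all reduce to 0 modulo the current basis, so we have a Gröbner basis.
Inter-reduce: drop elements whose leading term is divisible by another's, tail-reduce, and make monic.
Reduced Gröbner basis: {x_1 - x_2^{2} - 1, x_2^{4} + 2x_2^{3} + x_2^{2} - 2x_2}.

Buchberger on the second generating set:
h_1 = x_1^{2}x_2 - 2x_1^{2} + x_1x_2 - 2x_1 + x_2 - 1, LT = x_1^{2}x_2.
h_2 = -x_1^{2} - 2x_1x_2 + x_1 - x_2, LT = x_1^{2}.

S(h_1,h_2): lcm = x_1^{2}x_2. S = -2x_1^{2} - 2x_1x_2^{2} + 2x_1x_2 - 2x_1 - x_2^{2} + x_2 - 1.
  leading term x_1^{2}: subtract (2)·h_2 from -2x_1^{2} - 2x_1x_2^{2} + 2x_1x_2 - 2x_1 - x_2^{2} + x_2 - 1 → -2x_1x_2^{2} + x_1x_2 + x_1 - x_2^{2} - 2x_2 - 1
  leading term x_1x_2^{2}: no divisor's leading term divides it; move -2x_1x_2^{2} to the remainder.
  leading term x_1x_2: no divisor's leading term divides it; move x_1x_2 to the remainder.
  leading term x_1: no divisor's leading term divides it; move x_1 to the remainder.
  leading term x_2^{2}: no divisor's leading term divides it; move -x_2^{2} to the remainder.
  leading term x_2: no divisor's leading term divides it; move -2x_2 to the remainder.
  leading term 1: no divisor's leading term divides it; move -1 to the remainder.
  remainder -2x_1x_2^{2} + x_1x_2 + x_1 - x_2^{2} - 2x_2 - 1 ≠ 0; add k_3 = -2x_1x_2^{2} + x_1x_2 + x_1 - x_2^{2} - 2x_2 - 1 to the basis.

S(h_1,k_3): lcm = x_1^{2}x_2^{2}. S = x_1^{2}x_2 - 2x_1^{2} - 2x_1x_2^{2} + 2x_1x_2 + 2x_1 + x_2^{2} - x_2.
  leading term x_1^{2}x_2: subtract (1)·h_1 from x_1^{2}x_2 - 2x_1^{2} - 2x_1x_2^{2} + 2x_1x_2 + 2x_1 + x_2^{2} - x_2 → -2x_1x_2^{2} + x_1x_2 - x_1 + x_2^{2} - 2x_2 + 1
  leading term x_1x_2^{2}: subtract (1)·k_3 from -2x_1x_2^{2} + x_1x_2 - x_1 + x_2^{2} - 2x_2 + 1 → -2x_1 + 2x_2^{2} + 2
  leading term x_1: no divisor's leading term divides it; move -2x_1 to the remainder.
  leading term x_2^{2}: no divisor's leading term divides it; move 2x_2^{2} to the remainder.
  leading term 1: no divisor's leading term divides it; move 2 to the remainder.
  remainder -2x_1 + 2x_2^{2} + 2 ≠ 0; add k_4 = -2x_1 + 2x_2^{2} + 2 to the basis.

S(k_3,k_4): lcm = x_1x_2^{2}. S = 2x_1x_2 + 2x_1 + x_2^{4} - x_2^{2} + x_2 - 2.
  leading term x_1x_2: subtract (-x_2)·k_4 from 2x_1x_2 + 2x_1 + x_2^{4} - x_2^{2} + x_2 - 2 → 2x_1 + x_2^{4} + 2x_2^{3} - x_2^{2} - 2x_2 - 2
  leading term x_1: subtract (-1)·k_4 from 2x_1 + x_2^{4} + 2x_2^{3} - x_2^{2} - 2x_2 - 2 → x_2^{4} + 2x_2^{3} + x_2^{2} - 2x_2
  leading term x_2^{4}: no divisor's leading term divides it; move x_2^{4} to the remainder.
  leading term x_2^{3}: no divisor's leading term divides it; move 2x_2^{3} to the remainder.
  leading term x_2^{2}: no divisor's leading term divides it; move x_2^{2} to the remainder.
  leading term x_2: no divisor's leading term divides it; move -2x_2 to the remainder.
  remainder x_2^{4} + 2x_2^{3} + x_2^{2} - 2x_2 ≠ 0; add k_5 = x_2^{4} + 2x_2^{3} + x_2^{2} - 2x_2 to the basis.

The other S-polynomials (S(h_2,k_3), S(h_1,k_4), S(h_2,k_4), S(h_1,k_5), S(h_2,k_5), S(k_3,k_5), S(k_4,k_5)) all reduce to 0 modulo the current basis, so we have a Gröbner basis.
Inter-reduce: drop elements whose leading term is divisible by another's, tail-reduce, and make monic.
Reduced Gröbner basis: {x_1 - x_2^{2} - 1, x_2^{4} + 2x_2^{3} + x_2^{2} - 2x_2}.

These coincide, so the ideals are equal.
The choice of monomial ordering does not affect the verdict — as long as both bases are computed under the same ordering, their equality decides ideal equality.

Yes, the ideals are equal.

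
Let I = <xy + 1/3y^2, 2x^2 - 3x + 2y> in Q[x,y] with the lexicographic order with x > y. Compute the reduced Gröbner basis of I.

G = {x^2 - 3/2x + y, xy + 1/3y^2, y^3 + 27/2y^2}

f_1 = xy + 1/3y^2, LT = xy.
f_2 = 2x^2 - 3x + 2y, LT = x^2.

S(f_1,f_2): lcm = x^2y. S = 1/3xy^2 + 3/2xy - y^2.
  reduce S modulo (f_1, f_2):
  remainder -1/9y^3 - 3/2y^2 ≠ 0; add g_3 = -1/9y^3 - 3/2y^2 to the basis.

The other S-polynomials (S(f_1,g_3), S(f_2,g_3)) all reduce to 0 modulo the current basis, so we have a Gröbner basis.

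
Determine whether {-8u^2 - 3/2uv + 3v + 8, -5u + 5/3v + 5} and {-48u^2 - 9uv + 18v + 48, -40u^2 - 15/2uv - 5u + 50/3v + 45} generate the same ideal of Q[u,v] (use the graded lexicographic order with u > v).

Two ideals are equal iff their reduced Gröbner bases coincide (the reduced basis is unique for a fixed ordering).
Buchberger on the first generating set:
f_1 = -8u^2 - 3/2uv + 3v + 8, LT = u^2.
f_2 = -5u + 5/3v + 5, LT = u.

S(f_1,f_2): lcm = u^2. S = 25/48uv + u - 3/8v - 1.
  reduce S modulo (f_1, f_2):
  remainder 25/144v^2 + 23/48v ≠ 0; add g_3 = 25/144v^2 + 23/48v to the basis.

The other S-polynomials (S(f_1,g_3), S(f_2,g_3)) all reduce to 0 modulo the current basis, so we have a Gröbner basis.
Inter-reduce: drop elements whose leading term is divisible by another's, tail-reduce, and make monic.
Reduced Gröbner basis: {v^2 + 69/25v, u - 1/3v - 1}.

Buchberger on the second generating set:
h_1 = -48u^2 - 9uv + 18v + 48, LT = u^2.
h_2 = -40u^2 - 15/2uv - 5u + 50/3v + 45, LT = u^2.

S(h_1,h_2): lcm = u^2. S = -1/8u + 1/24v + 1/8.
  reduce S modulo (h_1, h_2):
  remainder -1/8u + 1/24v + 1/8 ≠ 0; add k_3 = -1/8u + 1/24v + 1/8 to the basis.

S(h_1,k_3): lcm = u^2. S = 25/48uv + u - 3/8v - 1.
  reduce S modulo (h_1, h_2, k_3):
  remainder 25/144v^2 + 23/48v ≠ 0; add k_4 = 25/144v^2 + 23/48v to the basis.

The other S-polynomials (S(h_2,k_3), S(h_1,k_4), S(h_2,k_4), S(k_3,k_4)) all reduce to 0 modulo the current basis, so we have a Gröbner basis.
Inter-reduce: drop elements whose leading term is divisible by another's, tail-reduce, and make monic.
Reduced Gröbner basis: {v^2 + 69/25v, u - 1/3v - 1}.

Same reduced basis, so the two generating sets span the same ideal.

Yes, the ideals are equal.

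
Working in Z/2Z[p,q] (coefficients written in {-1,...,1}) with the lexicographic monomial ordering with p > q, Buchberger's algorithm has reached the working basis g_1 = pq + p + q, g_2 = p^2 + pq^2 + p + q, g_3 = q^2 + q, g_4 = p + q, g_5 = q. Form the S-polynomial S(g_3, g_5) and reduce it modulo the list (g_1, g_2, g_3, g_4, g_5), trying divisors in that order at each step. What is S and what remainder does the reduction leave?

lcm(LM(g_3), LM(g_5)) = q^2.
S = (lcm/LT(g_3))·g_3 − (lcm/LT(g_5))·g_5 = q.
Reduce S modulo (g_1, g_2, g_3, g_4, g_5) in that order:
  leading term q: subtract (1)·g_5 from q → 0
The remainder is 0, so this S-polynomial contributes no new basis element.

S(g_3, g_5) = q; remainder on division = 0.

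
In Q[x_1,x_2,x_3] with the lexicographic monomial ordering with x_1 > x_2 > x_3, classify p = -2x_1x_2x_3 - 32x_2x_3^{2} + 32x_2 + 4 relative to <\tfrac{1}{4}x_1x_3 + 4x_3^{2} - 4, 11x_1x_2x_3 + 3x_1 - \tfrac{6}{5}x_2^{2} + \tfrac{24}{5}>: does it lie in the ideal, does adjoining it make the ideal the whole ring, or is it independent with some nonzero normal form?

First compute the reduced Gröbner basis of I by Buchberger's algorithm.
f_1 = \tfrac{1}{4}x_1x_3 + 4x_3^{2} - 4, LT = x_1x_3.
f_2 = 11x_1x_2x_3 + 3x_1 - \tfrac{6}{5}x_2^{2} + \tfrac{24}{5}, LT = x_1x_2x_3.

S(f_1,f_2): lcm = x_1x_2x_3. S = -\tfrac{3}{11}x_1 + \tfrac{6}{55}x_2^{2} + 16x_2x_3^{2} - 16x_2 - \tfrac{24}{55}.
  leading term x_1: no divisor's leading term divides it; move -\tfrac{3}{11}x_1 to the remainder.
  leading term x_2^{2}: no divisor's leading term divides it; move \tfrac{6}{55}x_2^{2} to the remainder.
  leading term x_2x_3^{2}: no divisor's leading term divides it; move 16x_2x_3^{2} to the remainder.
  leading term x_2: no divisor's leading term divides it; move -16x_2 to the remainder.
  leading term 1: no divisor's leading term divides it; move -\tfrac{24}{55} to the remainder.
  remainder -\tfrac{3}{11}x_1 + \tfrac{6}{55}x_2^{2} + 16x_2x_3^{2} - 16x_2 - \tfrac{24}{55} ≠ 0; add h_3 = -\tfrac{3}{11}x_1 + \tfrac{6}{55}x_2^{2} + 16x_2x_3^{2} - 16x_2 - \tfrac{24}{55} to the basis.

S(f_1,h_3): lcm = x_1x_3. S = \tfrac{2}{5}x_2^{2}x_3 + \tfrac{176}{3}x_2x_3^{3} - \tfrac{176}{3}x_2x_3 + 16x_3^{2} - \tfrac{8}{5}x_3 - 16.
  leading term x_2^{2}x_3: no divisor's leading term divides it; move \tfrac{2}{5}x_2^{2}x_3 to the remainder.
  leading term x_2x_3^{3}: no divisor's leading term divides it; move \tfrac{176}{3}x_2x_3^{3} to the remainder.
  leading term x_2x_3: no divisor's leading term divides it; move -\tfrac{176}{3}x_2x_3 to the remainder.
  leading term x_3^{2}: no divisor's leading term divides it; move 16x_3^{2} to the remainder.
  leading term x_3: no divisor's leading term divides it; move -\tfrac{8}{5}x_3 to the remainder.
  leading term 1: no divisor's leading term divides it; move -16 to the remainder.
  remainder \tfrac{2}{5}x_2^{2}x_3 + \tfrac{176}{3}x_2x_3^{3} - \tfrac{176}{3}x_2x_3 + 16x_3^{2} - \tfrac{8}{5}x_3 - 16 ≠ 0; add h_4 = \tfrac{2}{5}x_2^{2}x_3 + \tfrac{176}{3}x_2x_3^{3} - \tfrac{176}{3}x_2x_3 + 16x_3^{2} - \tfrac{8}{5}x_3 - 16 to the basis.

The other S-polynomials (S(f_2,h_3), S(f_1,h_4), S(f_2,h_4), S(h_3,h_4)) all reduce to 0 modulo the current basis, so we have a Gröbner basis.
Inter-reduce: drop elements whose leading term is divisible by another's, tail-reduce, and make monic.
Reduced Gröbner basis: {x_1 - \tfrac{2}{5}x_2^{2} - \tfrac{176}{3}x_2x_3^{2} + \tfrac{176}{3}x_2 + \tfrac{8}{5}, x_2^{2}x_3 + \tfrac{440}{3}x_2x_3^{3} - \tfrac{440}{3}x_2x_3 + 40x_3^{2} - 4x_3 - 40}.
Label its elements g_1 = x_1 - \tfrac{2}{5}x_2^{2} - \tfrac{176}{3}x_2x_3^{2} + \tfrac{176}{3}x_2 + \tfrac{8}{5}, g_2 = x_2^{2}x_3 + \tfrac{440}{3}x_2x_3^{3} - \tfrac{440}{3}x_2x_3 + 40x_3^{2} - 4x_3 - 40.

Reduce p = -2x_1x_2x_3 - 32x_2x_3^{2} + 32x_2 + 4 modulo G:
  leading term x_1x_2x_3: subtract (-2x_2x_3)·g_1 from -2x_1x_2x_3 - 32x_2x_3^{2} + 32x_2 + 4 → -\tfrac{4}{5}x_2^{3}x_3 - \tfrac{352}{3}x_2^{2}x_3^{3} + \tfrac{352}{3}x_2^{2}x_3 - 32x_2x_3^{2} + \tfrac{16}{5}x_2x_3 + 32x_2 + 4
  leading term x_2^{3}x_3: subtract (-\tfrac{4}{5}x_2)·g_2 from -\tfrac{4}{5}x_2^{3}x_3 - \tfrac{352}{3}x_2^{2}x_3^{3} + \tfrac{352}{3}x_2^{2}x_3 - 32x_2x_3^{2} + \tfrac{16}{5}x_2x_3 + 32x_2 + 4 → 4
  leading term 1: no divisor's leading term divides it; move 4 to the remainder.
  normal form = 4.
The normal form is nonzero, so p ∉ I. Since p minus its normal form lies in I, I + (p) = I + (r) where r = 4; decide whether this ideal is the whole ring.
Here r = 4 is a nonzero constant, hence a unit: 1 ∈ I + (p), the Gröbner basis of I + (p) is {1}, and the enlarged system has no common solution — adjoining p is inconsistent.

Adjoining -2x_1x_2x_3 - 32x_2x_3^{2} + 32x_2 + 4 makes the ideal the whole ring: the system is inconsistent.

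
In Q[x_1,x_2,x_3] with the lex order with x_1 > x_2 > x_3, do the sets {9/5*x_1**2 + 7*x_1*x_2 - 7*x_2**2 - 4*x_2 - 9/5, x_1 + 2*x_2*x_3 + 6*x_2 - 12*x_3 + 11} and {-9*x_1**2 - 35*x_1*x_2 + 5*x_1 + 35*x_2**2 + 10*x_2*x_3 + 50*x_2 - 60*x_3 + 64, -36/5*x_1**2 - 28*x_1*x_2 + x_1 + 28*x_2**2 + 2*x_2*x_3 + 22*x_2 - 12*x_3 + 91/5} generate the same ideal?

Equality of ideals is decidable: compute both reduced Gröbner bases (unique for the ordering) and check whether they agree.
Buchberger on the first generating set:
f_1 = 9/5*x_1**2 + 7*x_1*x_2 - 7*x_2**2 - 4*x_2 - 9/5, LT = x_1**2.
f_2 = x_1 + 2*x_2*x_3 + 6*x_2 - 12*x_3 + 11, LT = x_1.

S(f_1,f_2): lcm = x_1**2. S = -2*x_1*x_2*x_3 - 19/9*x_1*x_2 + 12*x_1*x_3 - 11*x_1 - 35/9*x_2**2 - 20/9*x_2 - 1.
  leading term x_1*x_2*x_3: subtract (-2*x_2*x_3)·f_2 from -2*x_1*x_2*x_3 - 19/9*x_1*x_2 + 12*x_1*x_3 - 11*x_1 - 35/9*x_2**2 - 20/9*x_2 - 1 → -19/9*x_1*x_2 + 12*x_1*x_3 - 11*x_1 + 4*x_2**2*x_3**2 + 12*x_2**2*x_3 - 35/9*x_2**2 - 24*x_2*x_3**2 + 22*x_2*x_3 - 20/9*x_2 - 1
  leading term x_1*x_2: subtract (-19/9*x_2)·f_2 from -19/9*x_1*x_2 + 12*x_1*x_3 - 11*x_1 + 4*x_2**2*x_3**2 + 12*x_2**2*x_3 - 35/9*x_2**2 - 24*x_2*x_3**2 + 22*x_2*x_3 - 20/9*x_2 - 1 → 12*x_1*x_3 - 11*x_1 + 4*x_2**2*x_3**2 + 146/9*x_2**2*x_3 + 79/9*x_2**2 - 24*x_2*x_3**2 - 10/3*x_2*x_3 + 21*x_2 - 1
  leading term x_1*x_3: subtract (12*x_3)·f_2 from 12*x_1*x_3 - 11*x_1 + 4*x_2**2*x_3**2 + 146/9*x_2**2*x_3 + 79/9*x_2**2 - 24*x_2*x_3**2 - 10/3*x_2*x_3 + 21*x_2 - 1 → -11*x_1 + 4*x_2**2*x_3**2 + 146/9*x_2**2*x_3 + 79/9*x_2**2 - 48*x_2*x_3**2 - 226/3*x_2*x_3 + 21*x_2 + 144*x_3**2 - 132*x_3 - 1
  leading term x_1: subtract (-11)·f_2 from -11*x_1 + 4*x_2**2*x_3**2 + 146/9*x_2**2*x_3 + 79/9*x_2**2 - 48*x_2*x_3**2 - 226/3*x_2*x_3 + 21*x_2 + 144*x_3**2 - 132*x_3 - 1 → 4*x_2**2*x_3**2 + 146/9*x_2**2*x_3 + 79/9*x_2**2 - 48*x_2*x_3**2 - 160/3*x_2*x_3 + 87*x_2 + 144*x_3**2 - 264*x_3 + 120
  leading term x_2**2*x_3**2: no divisor's leading term divides it; move 4*x_2**2*x_3**2 to the remainder.
  leading term x_2**2*x_3: no divisor's leading term divides it; move 146/9*x_2**2*x_3 to the remainder.
  leading term x_2**2: no divisor's leading term divides it; move 79/9*x_2**2 to the remainder.
  leading term x_2*x_3**2: no divisor's leading term divides it; move -48*x_2*x_3**2 to the remainder.
  leading term x_2*x_3: no divisor's leading term divides it; move -160/3*x_2*x_3 to the remainder.
  leading term x_2: no divisor's leading term divides it; move 87*x_2 to the remainder.
  leading term x_3**2: no divisor's leading term divides it; move 144*x_3**2 to the remainder.
  leading term x_3: no divisor's leading term divides it; move -264*x_3 to the remainder.
  leading term 1: no divisor's leading term divides it; move 120 to the remainder.
  remainder 4*x_2**2*x_3**2 + 146/9*x_2**2*x_3 + 79/9*x_2**2 - 48*x_2*x_3**2 - 160/3*x_2*x_3 + 87*x_2 + 144*x_3**2 - 264*x_3 + 120 ≠ 0; add g_3 = 4*x_2**2*x_3**2 + 146/9*x_2**2*x_3 + 79/9*x_2**2 - 48*x_2*x_3**2 - 160/3*x_2*x_3 + 87*x_2 + 144*x_3**2 - 264*x_3 + 120 to the basis.

The other S-polynomials (S(f_1,g_3), S(f_2,g_3)) all reduce to 0 modulo the current basis, so we have a Gröbner basis.
Inter-reduce: drop elements whose leading term is divisible by another's, tail-reduce, and make monic.
Reduced Gröbner basis: {x_1 + 2*x_2*x_3 + 6*x_2 - 12*x_3 + 11, x_2**2*x_3**2 + 73/18*x_2**2*x_3 + 79/36*x_2**2 - 12*x_2*x_3**2 - 40/3*x_2*x_3 + 87/4*x_2 + 36*x_3**2 - 66*x_3 + 30}.

Buchberger on the second generating set:
h_1 = -9*x_1**2 - 35*x_1*x_2 + 5*x_1 + 35*x_2**2 + 10*x_2*x_3 + 50*x_2 - 60*x_3 + 64, LT = x_1**2.
h_2 = -36/5*x_1**2 - 28*x_1*x_2 + x_1 + 28*x_2**2 + 2*x_2*x_3 + 22*x_2 - 12*x_3 + 91/5, LT = x_1**2.

S(h_1,h_2): lcm = x_1**2. S = -5/12*x_1 - 5/6*x_2*x_3 - 5/2*x_2 + 5*x_3 - 55/12.
  leading term x_1: no divisor's leading term divides it; move -5/12*x_1 to the remainder.
  leading term x_2*x_3: no divisor's leading term divides it; move -5/6*x_2*x_3 to the remainder.
  leading term x_2: no divisor's leading term divides it; move -5/2*x_2 to the remainder.
  leading term x_3: no divisor's leading term divides it; move 5*x_3 to the remainder.
  leading term 1: no divisor's leading term divides it; move -55/12 to the remainder.
  remainder -5/12*x_1 - 5/6*x_2*x_3 - 5/2*x_2 + 5*x_3 - 55/12 ≠ 0; add k_3 = -5/12*x_1 - 5/6*x_2*x_3 - 5/2*x_2 + 5*x_3 - 55/12 to the basis.

S(h_1,k_3): lcm = x_1**2. S = -2*x_1*x_2*x_3 - 19/9*x_1*x_2 + 12*x_1*x_3 - 104/9*x_1 - 35/9*x_2**2 - 10/9*x_2*x_3 - 50/9*x_2 + 20/3*x_3 - 64/9.
  leading term x_1*x_2*x_3: subtract (24/5*x_2*x_3)·k_3 from -2*x_1*x_2*x_3 - 19/9*x_1*x_2 + 12*x_1*x_3 - 104/9*x_1 - 35/9*x_2**2 - 10/9*x_2*x_3 - 50/9*x_2 + 20/3*x_3 - 64/9 → -19/9*x_1*x_2 + 12*x_1*x_3 - 104/9*x_1 + 4*x_2**2*x_3**2 + 12*x_2**2*x_3 - 35/9*x_2**2 - 24*x_2*x_3**2 + 188/9*x_2*x_3 - 50/9*x_2 + 20/3*x_3 - 64/9
  leading term x_1*x_2: subtract (76/15*x_2)·k_3 from -19/9*x_1*x_2 + 12*x_1*x_3 - 104/9*x_1 + 4*x_2**2*x_3**2 + 12*x_2**2*x_3 - 35/9*x_2**2 - 24*x_2*x_3**2 + 188/9*x_2*x_3 - 50/9*x_2 + 20/3*x_3 - 64/9 → 12*x_1*x_3 - 104/9*x_1 + 4*x_2**2*x_3**2 + 146/9*x_2**2*x_3 + 79/9*x_2**2 - 24*x_2*x_3**2 - 40/9*x_2*x_3 + 53/3*x_2 + 20/3*x_3 - 64/9
  leading term x_1*x_3: subtract (-144/5*x_3)·k_3 from 12*x_1*x_3 - 104/9*x_1 + 4*x_2**2*x_3**2 + 146/9*x_2**2*x_3 + 79/9*x_2**2 - 24*x_2*x_3**2 - 40/9*x_2*x_3 + 53/3*x_2 + 20/3*x_3 - 64/9 → -104/9*x_1 + 4*x_2**2*x_3**2 + 146/9*x_2**2*x_3 + 79/9*x_2**2 - 48*x_2*x_3**2 - 688/9*x_2*x_3 + 53/3*x_2 + 144*x_3**2 - 376/3*x_3 - 64/9
  leading term x_1: subtract (416/15)·k_3 from -104/9*x_1 + 4*x_2**2*x_3**2 + 146/9*x_2**2*x_3 + 79/9*x_2**2 - 48*x_2*x_3**2 - 688/9*x_2*x_3 + 53/3*x_2 + 144*x_3**2 - 376/3*x_3 - 64/9 → 4*x_2**2*x_3**2 + 146/9*x_2**2*x_3 + 79/9*x_2**2 - 48*x_2*x_3**2 - 160/3*x_2*x_3 + 87*x_2 + 144*x_3**2 - 264*x_3 + 120
  leading term x_2**2*x_3**2: no divisor's leading term divides it; move 4*x_2**2*x_3**2 to the remainder.
  leading term x_2**2*x_3: no divisor's leading term divides it; move 146/9*x_2**2*x_3 to the remainder.
  leading term x_2**2: no divisor's leading term divides it; move 79/9*x_2**2 to the remainder.
  leading term x_2*x_3**2: no divisor's leading term divides it; move -48*x_2*x_3**2 to the remainder.
  leading term x_2*x_3: no divisor's leading term divides it; move -160/3*x_2*x_3 to the remainder.
  leading term x_2: no divisor's leading term divides it; move 87*x_2 to the remainder.
  leading term x_3**2: no divisor's leading term divides it; move 144*x_3**2 to the remainder.
  leading term x_3: no divisor's leading term divides it; move -264*x_3 to the remainder.
  leading term 1: no divisor's leading term divides it; move 120 to the remainder.
  remainder 4*x_2**2*x_3**2 + 146/9*x_2**2*x_3 + 79/9*x_2**2 - 48*x_2*x_3**2 - 160/3*x_2*x_3 + 87*x_2 + 144*x_3**2 - 264*x_3 + 120 ≠ 0; add k_4 = 4*x_2**2*x_3**2 + 146/9*x_2**2*x_3 + 79/9*x_2**2 - 48*x_2*x_3**2 - 160/3*x_2*x_3 + 87*x_2 + 144*x_3**2 - 264*x_3 + 120 to the basis.

The other S-polynomials (S(h_2,k_3), S(h_1,k_4), S(h_2,k_4), S(k_3,k_4)) all reduce to 0 modulo the current basis, so we have a Gröbner basis.
Inter-reduce: drop elements whose leading term is divisible by another's, tail-reduce, and make monic.
Reduced Gröbner basis: {x_1 + 2*x_2*x_3 + 6*x_2 - 12*x_3 + 11, x_2**2*x_3**2 + 73/18*x_2**2*x_3 + 79/36*x_2**2 - 12*x_2*x_3**2 - 40/3*x_2*x_3 + 87/4*x_2 + 36*x_3**2 - 66*x_3 + 30}.

These coincide, so the ideals are equal.

Yes, the ideals are equal.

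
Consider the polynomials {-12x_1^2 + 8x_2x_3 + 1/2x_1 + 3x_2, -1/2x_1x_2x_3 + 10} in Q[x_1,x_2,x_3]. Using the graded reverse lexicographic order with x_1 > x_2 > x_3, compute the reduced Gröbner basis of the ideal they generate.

f_1 = -12x_1^2 + 8x_2x_3 + 1/2x_1 + 3x_2, LT = x_1^2.
f_2 = -1/2x_1x_2x_3 + 10, LT = x_1x_2x_3.

S(f_1,f_2): lcm = x_1^2x_2x_3. S = -2/3x_2^2x_3^2 - 1/24x_1x_2x_3 - 1/4x_2^2x_3 + 20x_1.
  leading term x_2^2x_3^2: no divisor's leading term divides it; move -2/3x_2^2x_3^2 to the remainder.
  leading term x_1x_2x_3: subtract (1/12)·f_2 from -1/24x_1x_2x_3 - 1/4x_2^2x_3 + 20x_1 → -1/4x_2^2x_3 + 20x_1 - 5/6
  leading term x_2^2x_3: no divisor's leading term divides it; move -1/4x_2^2x_3 to the remainder.
  leading term x_1: no divisor's leading term divides it; move 20x_1 to the remainder.
  leading term 1: no divisor's leading term divides it; move -5/6 to the remainder.
  remainder -2/3x_2^2x_3^2 - 1/4x_2^2x_3 + 20x_1 - 5/6 ≠ 0; add g_3 = -2/3x_2^2x_3^2 - 1/4x_2^2x_3 + 20x_1 - 5/6 to the basis.

The other S-polynomials (S(f_1,g_3), S(f_2,g_3)) all reduce to 0 modulo the current basis, so we have a Gröbner basis.

G = {x_2^2x_3^2 + 3/8x_2^2x_3 - 30x_1 + 5/4, x_1x_2x_3 - 20, x_1^2 - 2/3x_2x_3 - 1/24x_1 - 1/4x_2}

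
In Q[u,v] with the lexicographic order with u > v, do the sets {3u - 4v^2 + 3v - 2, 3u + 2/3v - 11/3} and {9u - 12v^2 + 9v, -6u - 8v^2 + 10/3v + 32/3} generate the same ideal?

No, the ideals differ.

Equality of ideals is decidable: compute both reduced Gröbner bases (unique for the ordering) and check whether they agree.
Buchberger on the first generating set:
f_1 = 3u - 4v^2 + 3v - 2, LT = u.
f_2 = 3u + 2/3v - 11/3, LT = u.

S(f_1,f_2): lcm = u. S = -4/3v^2 + 7/9v + 5/9.
  reduce S modulo (f_1, f_2):
  remainder -4/3v^2 + 7/9v + 5/9 ≠ 0; add g_3 = -4/3v^2 + 7/9v + 5/9 to the basis.

The other S-polynomials (S(f_1,g_3), S(f_2,g_3)) all reduce to 0 modulo the current basis, so we have a Gröbner basis.
Inter-reduce: drop elements whose leading term is divisible by another's, tail-reduce, and make monic.
Reduced Gröbner basis: {u + 2/9v - 11/9, v^2 - 7/12v - 5/12}.

Buchberger on the second generating set:
h_1 = 9u - 12v^2 + 9v, LT = u.
h_2 = -6u - 8v^2 + 10/3v + 32/3, LT = u.

S(h_1,h_2): lcm = u. S = -8/3v^2 + 14/9v + 16/9.
  reduce S modulo (h_1, h_2):
  remainder -8/3v^2 + 14/9v + 16/9 ≠ 0; add k_3 = -8/3v^2 + 14/9v + 16/9 to the basis.

The other S-polynomials (S(h_1,k_3), S(h_2,k_3)) all reduce to 0 modulo the current basis, so we have a Gröbner basis.
Inter-reduce: drop elements whose leading term is divisible by another's, tail-reduce, and make monic.
Reduced Gröbner basis: {u + 2/9v - 8/9, v^2 - 7/12v - 2/3}.

These differ, so the ideals are not equal.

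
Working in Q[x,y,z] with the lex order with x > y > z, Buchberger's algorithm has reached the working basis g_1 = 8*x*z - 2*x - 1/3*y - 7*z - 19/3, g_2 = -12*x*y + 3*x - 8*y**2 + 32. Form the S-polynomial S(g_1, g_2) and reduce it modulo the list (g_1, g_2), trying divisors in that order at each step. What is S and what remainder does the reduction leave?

S(g_1, g_2) = -1/4*x*y + 1/4*x*z - 2/3*y**2*z - 1/24*y**2 - 7/8*y*z - 19/24*y + 8/3*z; remainder on division = -2/3*y**2*z + 1/8*y**2 - 7/8*y*z - 25/32*y + 277/96*z - 15/32.

lcm(LM(g_1), LM(g_2)) = x*y*z.
S = (lcm/LT(g_1))·g_1 − (lcm/LT(g_2))·g_2 = -1/4*x*y + 1/4*x*z - 2/3*y**2*z - 1/24*y**2 - 7/8*y*z - 19/24*y + 8/3*z.
Reduce S modulo (g_1, g_2) in that order:
  leading term x*y: subtract (1/48)·g_2 from -1/4*x*y + 1/4*x*z - 2/3*y**2*z - 1/24*y**2 - 7/8*y*z - 19/24*y + 8/3*z → 1/4*x*z - 1/16*x - 2/3*y**2*z + 1/8*y**2 - 7/8*y*z - 19/24*y + 8/3*z - 2/3
  leading term x*z: subtract (1/32)·g_1 from 1/4*x*z - 1/16*x - 2/3*y**2*z + 1/8*y**2 - 7/8*y*z - 19/24*y + 8/3*z - 2/3 → -2/3*y**2*z + 1/8*y**2 - 7/8*y*z - 25/32*y + 277/96*z - 15/32
  leading term y**2*z: no divisor's leading term divides it; move -2/3*y**2*z to the remainder.
  leading term y**2: no divisor's leading term divides it; move 1/8*y**2 to the remainder.
  leading term y*z: no divisor's leading term divides it; move -7/8*y*z to the remainder.
  leading term y: no divisor's leading term divides it; move -25/32*y to the remainder.
  leading term z: no divisor's leading term divides it; move 277/96*z to the remainder.
  leading term 1: no divisor's leading term divides it; move -15/32 to the remainder.
The remainder -2/3*y**2*z + 1/8*y**2 - 7/8*y*z - 25/32*y + 277/96*z - 15/32 is nonzero, so it would be added as the next basis element.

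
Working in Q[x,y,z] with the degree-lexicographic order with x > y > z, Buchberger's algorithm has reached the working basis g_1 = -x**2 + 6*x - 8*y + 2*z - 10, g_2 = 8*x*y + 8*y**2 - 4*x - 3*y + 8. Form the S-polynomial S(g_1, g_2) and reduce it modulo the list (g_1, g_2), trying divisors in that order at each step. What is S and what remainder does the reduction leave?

lcm(LM(g_1), LM(g_2)) = x**2*y.
S = (lcm/LT(g_1))·g_1 − (lcm/LT(g_2))·g_2 = -x*y**2 + 1/2*x**2 - 45/8*x*y + 8*y**2 - 2*y*z - x + 10*y.
Reduce S modulo (g_1, g_2) in that order:
  leading term x*y**2: subtract (-1/8*y)·g_2 from -x*y**2 + 1/2*x**2 - 45/8*x*y + 8*y**2 - 2*y*z - x + 10*y → y**3 + 1/2*x**2 - 49/8*x*y + 61/8*y**2 - 2*y*z - x + 11*y
  leading term y**3: no divisor's leading term divides it; move y**3 to the remainder.
  leading term x**2: subtract (-1/2)·g_1 from 1/2*x**2 - 49/8*x*y + 61/8*y**2 - 2*y*z - x + 11*y → -49/8*x*y + 61/8*y**2 - 2*y*z + 2*x + 7*y + z - 5
  leading term x*y: subtract (-49/64)·g_2 from -49/8*x*y + 61/8*y**2 - 2*y*z + 2*x + 7*y + z - 5 → 55/4*y**2 - 2*y*z - 17/16*x + 301/64*y + z + 9/8
  leading term y**2: no divisor's leading term divides it; move 55/4*y**2 to the remainder.
  leading term y*z: no divisor's leading term divides it; move -2*y*z to the remainder.
  leading term x: no divisor's leading term divides it; move -17/16*x to the remainder.
  leading term y: no divisor's leading term divides it; move 301/64*y to the remainder.
  leading term z: no divisor's leading term divides it; move z to the remainder.
  leading term 1: no divisor's leading term divides it; move 9/8 to the remainder.
The remainder y**3 + 55/4*y**2 - 2*y*z - 17/16*x + 301/64*y + z + 9/8 is nonzero, so it would be added as the next basis element.

S(g_1, g_2) = -x*y**2 + 1/2*x**2 - 45/8*x*y + 8*y**2 - 2*y*z - x + 10*y; remainder on division = y**3 + 55/4*y**2 - 2*y*z - 17/16*x + 301/64*y + z + 9/8.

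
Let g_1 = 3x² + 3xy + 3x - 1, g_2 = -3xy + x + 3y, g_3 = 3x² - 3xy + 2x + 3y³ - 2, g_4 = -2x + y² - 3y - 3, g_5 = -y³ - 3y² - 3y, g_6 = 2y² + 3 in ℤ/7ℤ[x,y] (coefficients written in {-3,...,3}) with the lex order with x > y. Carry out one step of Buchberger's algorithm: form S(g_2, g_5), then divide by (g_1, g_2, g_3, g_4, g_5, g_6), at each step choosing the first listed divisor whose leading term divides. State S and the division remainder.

lcm(LM(g_2), LM(g_5)) = xy³.
S = (lcm/LT(g_2))·g_2 − (lcm/LT(g_5))·g_5 = -xy² - 3xy - y³.
Reduce S modulo (g_1, g_2, g_3, g_4, g_5, g_6) in that order:
  leading term xy²: subtract (-2y)·g_2 from -xy² - 3xy - y³ → -xy - y³ - y²
  leading term xy: subtract (-2)·g_2 from -xy - y³ - y² → 2x - y³ - y² - y
  leading term x: subtract (-1)·g_4 from 2x - y³ - y² - y → -y³ + 3y - 3
  leading term y³: subtract (1)·g_5 from -y³ + 3y - 3 → 3y² - y - 3
  leading term y²: subtract (-2)·g_6 from 3y² - y - 3 → -y + 3
  leading term y: no divisor's leading term divides it; move -y to the remainder.
  leading term 1: no divisor's leading term divides it; move 3 to the remainder.
The remainder -y + 3 is nonzero, so it would be added as the next basis element.

S(g_2, g_5) = -xy² - 3xy - y³; remainder on division = -y + 3.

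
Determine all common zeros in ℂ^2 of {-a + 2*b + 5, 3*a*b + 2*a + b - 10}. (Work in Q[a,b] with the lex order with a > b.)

{(-5/3, -10/3), (5, 0)}

Compute a lex Gröbner basis by Buchberger's algorithm.
f_1 = -a + 2*b + 5, LT = a.
f_2 = 3*a*b + 2*a + b - 10, LT = a*b.

S(f_1,f_2): lcm = a*b. S = -2/3*a - 2*b**2 - 16/3*b + 10/3.
  reduce S modulo (f_1, f_2):
  remainder -2*b**2 - 20/3*b ≠ 0; add h_3 = -2*b**2 - 20/3*b to the basis.

The other S-polynomials (S(f_1,h_3), S(f_2,h_3)) all reduce to 0 modulo the current basis, so we have a Gröbner basis.
Inter-reduce: drop elements whose leading term is divisible by another's, tail-reduce, and make monic.
Reduced Gröbner basis: {a - 2*b - 5, b**2 + 10/3*b}.

The lex basis is triangular: the last element involves only b. Solving b**2 + 10/3*b = 0 gives b ∈ {-10/3, 0}; substituting each value into the earlier elements determines the remaining variables.
  b = -10/3: the earlier basis element becomes a + 5/3 = 0, giving a = -5/3 — point (-5/3, -10/3).
  b = 0: the earlier basis element becomes a - 5 = 0, giving a = 5 — point (5, 0).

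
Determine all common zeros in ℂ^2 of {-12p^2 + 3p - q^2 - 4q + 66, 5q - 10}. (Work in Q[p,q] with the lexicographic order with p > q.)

Compute a lex Gröbner basis by Buchberger's algorithm.
f_1 = -12p^2 + 3p - q^2 - 4q + 66, LT = p^2.
f_2 = 5q - 10, LT = q.

The S-polynomials (S(f_1,f_2)) all reduce to 0 modulo the current basis, so we have a Gröbner basis.
Inter-reduce: drop elements whose leading term is divisible by another's, tail-reduce, and make monic.
Reduced Gröbner basis: {p^2 - 1/4p - 9/2, q - 2}.

Since the basis is lex-ordered, q - 2 is univariate in q. Its roots are {2}. Back-substituting each root into the other basis elements fixes the other coordinates.
  q = 2: the earlier basis element becomes p^2 - 1/4p - 9/2 = 0, giving p = -2, 9/4 — points (-2, 2), (9/4, 2).

{(-2, 2), (9/4, 2)}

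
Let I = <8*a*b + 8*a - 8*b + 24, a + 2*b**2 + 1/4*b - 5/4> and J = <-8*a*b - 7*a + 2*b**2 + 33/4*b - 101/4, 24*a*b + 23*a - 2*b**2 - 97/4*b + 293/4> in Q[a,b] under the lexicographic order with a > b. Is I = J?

Yes, the ideals are equal.

Equality of ideals is decidable: compute both reduced Gröbner bases (unique for the ordering) and check whether they agree.
Buchberger on the first generating set:
f_1 = 8*a*b + 8*a - 8*b + 24, LT = a*b.
f_2 = a + 2*b**2 + 1/4*b - 5/4, LT = a.

S(f_1,f_2): lcm = a*b. S = a - 2*b**3 - 1/4*b**2 + 1/4*b + 3.
  reduce S modulo (f_1, f_2):
  remainder -2*b**3 - 9/4*b**2 + 17/4 ≠ 0; add g_3 = -2*b**3 - 9/4*b**2 + 17/4 to the basis.

The other S-polynomials (S(f_1,g_3), S(f_2,g_3)) all reduce to 0 modulo the current basis, so we have a Gröbner basis.
Inter-reduce: drop elements whose leading term is divisible by another's, tail-reduce, and make monic.
Reduced Gröbner basis: {a + 2*b**2 + 1/4*b - 5/4, b**3 + 9/8*b**2 - 17/8}.

Buchberger on the second generating set:
h_1 = -8*a*b - 7*a + 2*b**2 + 33/4*b - 101/4, LT = a*b.
h_2 = 24*a*b + 23*a - 2*b**2 - 97/4*b + 293/4, LT = a*b.

S(h_1,h_2): lcm = a*b. S = -1/12*a - 1/6*b**2 - 1/48*b + 5/48.
  reduce S modulo (h_1, h_2):
  remainder -1/12*a - 1/6*b**2 - 1/48*b + 5/48 ≠ 0; add k_3 = -1/12*a - 1/6*b**2 - 1/48*b + 5/48 to the basis.

S(h_1,k_3): lcm = a*b. S = 7/8*a - 2*b**3 - 1/2*b**2 + 7/32*b + 101/32.
  reduce S modulo (h_1, h_2, k_3):
  remainder -2*b**3 - 9/4*b**2 + 17/4 ≠ 0; add k_4 = -2*b**3 - 9/4*b**2 + 17/4 to the basis.

The other S-polynomials (S(h_2,k_3), S(h_1,k_4), S(h_2,k_4), S(k_3,k_4)) all reduce to 0 modulo the current basis, so we have a Gröbner basis.
Inter-reduce: drop elements whose leading term is divisible by another's, tail-reduce, and make monic.
Reduced Gröbner basis: {a + 2*b**2 + 1/4*b - 5/4, b**3 + 9/8*b**2 - 17/8}.

The two bases agree; hence the ideals are identical.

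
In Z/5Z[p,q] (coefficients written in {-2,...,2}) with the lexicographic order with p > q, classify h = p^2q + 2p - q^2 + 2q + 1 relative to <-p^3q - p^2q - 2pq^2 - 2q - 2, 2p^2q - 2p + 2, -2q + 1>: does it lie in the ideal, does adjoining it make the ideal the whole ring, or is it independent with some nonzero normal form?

First compute the reduced Gröbner basis of I by Buchberger's algorithm.
f_1 = -p^3q - p^2q - 2pq^2 - 2q - 2, LT = p^3q.
f_2 = 2p^2q - 2p + 2, LT = p^2q.
f_3 = -2q + 1, LT = q.

S(f_1,f_2): lcm = p^3q. S = p^2q + p^2 + 2pq^2 - p + 2q + 2.
  leading term p^2q: subtract (-2)·f_2 from p^2q + p^2 + 2pq^2 - p + 2q + 2 → p^2 + 2pq^2 + 2q + 1
  leading term p^2: no divisor's leading term divides it; move p^2 to the remainder.
  leading term pq^2: subtract (-pq)·f_3 from 2pq^2 + 2q + 1 → pq + 2q + 1
  leading term pq: subtract (2p)·f_3 from pq + 2q + 1 → -2p + 2q + 1
  leading term p: no divisor's leading term divides it; move -2p to the remainder.
  leading term q: subtract (-1)·f_3 from 2q + 1 → 2
  leading term 1: no divisor's leading term divides it; move 2 to the remainder.
  remainder p^2 - 2p + 2 ≠ 0; add k_4 = p^2 - 2p + 2 to the basis.

The other S-polynomials (S(f_1,f_3), S(f_2,f_3), S(f_1,k_4), S(f_2,k_4), S(f_3,k_4)) all reduce to 0 modulo the current basis, so we have a Gröbner basis.
Inter-reduce: drop elements whose leading term is divisible by another's, tail-reduce, and make monic.
Reduced Gröbner basis: {p^2 - 2p + 2, q + 2}.
Label its elements g_1 = p^2 - 2p + 2, g_2 = q + 2.

Reduce h = p^2q + 2p - q^2 + 2q + 1 modulo G:
  leading term p^2q: subtract (q)·g_1 from p^2q + 2p - q^2 + 2q + 1 → 2pq + 2p - q^2 + 1
  leading term pq: subtract (2p)·g_2 from 2pq + 2p - q^2 + 1 → -2p - q^2 + 1
  leading term p: no divisor's leading term divides it; move -2p to the remainder.
  leading term q^2: subtract (-q)·g_2 from -q^2 + 1 → 2q + 1
  leading term q: subtract (2)·g_2 from 2q + 1 → 2
  leading term 1: no divisor's leading term divides it; move 2 to the remainder.
  normal form = -2p + 2.
The normal form is nonzero, so h ∉ I. Since h minus its normal form lies in I, I + (h) = I + (r) where r = -2p + 2; decide whether this ideal is the whole ring.
Run Buchberger on G together with r (pairs among the g_i already reduce to 0 since G is a Gröbner basis):
g_1 = p^2 - 2p + 2, LT = p^2.
g_2 = q + 2, LT = q.
r = -2p + 2, LT = p.

S(g_1,r): lcm = p^2. S = -p + 2.
  leading term p: subtract (-2)·r from -p + 2 → 1
  leading term 1: no divisor's leading term divides it; move 1 to the remainder.
  remainder 1 ≠ 0; add m_4 = 1 to the basis.

The other S-polynomials (S(g_1,g_2), S(g_2,r), S(g_1,m_4), S(g_2,m_4), S(r,m_4)) all reduce to 0 modulo the current basis, so we have a Gröbner basis.
Inter-reduce: drop elements whose leading term is divisible by another's, tail-reduce, and make monic.
Reduced Gröbner basis: {1}.
The reduced Gröbner basis of I + (h) is {1}: the ideal is the whole ring, so the enlarged system has no common solution — adjoining h is inconsistent.

The remainder on division by a Gröbner basis is unique — it is the normal form.

Adjoining p^2q + 2p - q^2 + 2q + 1 makes the ideal the whole ring: the system is inconsistent.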